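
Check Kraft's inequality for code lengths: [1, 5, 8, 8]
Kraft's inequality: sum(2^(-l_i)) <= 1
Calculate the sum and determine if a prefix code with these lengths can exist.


Sum = 2^(-1) + 2^(-5) + 2^(-8) + 2^(-8)
    = 0.5 + 0.03125 + 0.00390625 + 0.00390625
    = 138/256 = 0.5390625
Since 0.5390625 <= 1, Kraft's inequality IS satisfied.
A prefix code with these lengths CAN exist.

Kraft sum = 0.5390625. Satisfied.


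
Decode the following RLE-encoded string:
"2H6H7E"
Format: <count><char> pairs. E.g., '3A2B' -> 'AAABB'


Expanding each <count><char> pair:
  2H -> 'HH'
  6H -> 'HHHHHH'
  7E -> 'EEEEEEE'

Decoded = HHHHHHHHEEEEEEE


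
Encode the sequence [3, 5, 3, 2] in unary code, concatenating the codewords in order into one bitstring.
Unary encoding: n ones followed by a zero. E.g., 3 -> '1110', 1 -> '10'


Encode each number as n ones followed by a terminating 0:
  3 -> 1110 (4 bits)
  5 -> 111110 (6 bits)
  3 -> 1110 (4 bits)
  2 -> 110 (3 bits)
Total length = 4 + 6 + 4 + 3 = 17 bits.

Unary([3, 5, 3, 2]) = 11101111101110110 (17 bits)


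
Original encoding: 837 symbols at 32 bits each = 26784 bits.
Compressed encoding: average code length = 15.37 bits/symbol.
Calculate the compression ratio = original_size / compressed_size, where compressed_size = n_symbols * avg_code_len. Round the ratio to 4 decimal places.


original_size = n_symbols * orig_bits = 837 * 32 = 26784 bits
compressed_size = n_symbols * avg_code_len = 837 * 15.37 = 12864.69 bits
ratio = original_size / compressed_size = 26784 / 12864.69 = 2.082

Compression ratio = 2.082


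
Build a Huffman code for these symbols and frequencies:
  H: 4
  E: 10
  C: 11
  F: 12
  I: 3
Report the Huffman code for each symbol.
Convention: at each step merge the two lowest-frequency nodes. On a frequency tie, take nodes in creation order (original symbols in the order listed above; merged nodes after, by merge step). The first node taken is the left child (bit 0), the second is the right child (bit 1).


Huffman tree construction:
Step 1: Merge I(3) + H(4) = 7
Step 2: Merge (I+H)(7) + E(10) = 17
Step 3: Merge C(11) + F(12) = 23
Step 4: Merge ((I+H)+E)(17) + (C+F)(23) = 40
Read each symbol's code off the tree from the root (left child = 0, right child = 1).

Codes:
  H: 001 (length 3)
  E: 01 (length 2)
  C: 10 (length 2)
  F: 11 (length 2)
  I: 000 (length 3)
Average code length: 87/40 = 2.1750 bits/symbol


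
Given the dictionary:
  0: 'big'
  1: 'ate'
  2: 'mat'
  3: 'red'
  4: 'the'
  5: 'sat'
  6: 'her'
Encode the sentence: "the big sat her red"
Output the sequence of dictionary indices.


Look up each word in the dictionary:
  'the' -> 4
  'big' -> 0
  'sat' -> 5
  'her' -> 6
  'red' -> 3

Encoded: [4, 0, 5, 6, 3]


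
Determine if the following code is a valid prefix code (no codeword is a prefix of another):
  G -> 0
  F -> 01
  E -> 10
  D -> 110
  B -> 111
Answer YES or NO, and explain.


Checking each pair (does one codeword prefix another?):
  G='0' vs F='01': prefix -- VIOLATION

NO -- this is NOT a valid prefix code. G (0) is a prefix of F (01).


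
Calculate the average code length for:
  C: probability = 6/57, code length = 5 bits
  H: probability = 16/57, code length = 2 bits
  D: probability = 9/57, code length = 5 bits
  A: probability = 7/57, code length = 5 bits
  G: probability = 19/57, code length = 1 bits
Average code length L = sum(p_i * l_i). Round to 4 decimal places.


Weighted contributions p_i * l_i:
  C: (6/57) * 5 = 30/57
  H: (16/57) * 2 = 32/57
  D: (9/57) * 5 = 45/57
  A: (7/57) * 5 = 35/57
  G: (19/57) * 1 = 19/57
Sum = (30 + 32 + 45 + 35 + 19)/57 = 161/57

L = 161/57 = 2.8246 bits/symbol


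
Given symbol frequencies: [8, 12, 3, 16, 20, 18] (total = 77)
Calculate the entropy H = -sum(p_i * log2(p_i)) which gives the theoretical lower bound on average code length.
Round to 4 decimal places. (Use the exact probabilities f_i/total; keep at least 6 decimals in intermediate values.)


Per-symbol terms -p_i * log2(p_i) with p_i = f_i/77:
  p = 8/77 = 0.103896: log2(p) = -3.266787, -p*log2(p) = 0.339406
  p = 12/77 = 0.155844: log2(p) = -2.681824, -p*log2(p) = 0.417947
  p = 3/77 = 0.038961: log2(p) = -4.681824, -p*log2(p) = 0.182409
  p = 16/77 = 0.207792: log2(p) = -2.266787, -p*log2(p) = 0.471021
  p = 20/77 = 0.259740: log2(p) = -1.944858, -p*log2(p) = 0.505158
  p = 18/77 = 0.233766: log2(p) = -2.096862, -p*log2(p) = 0.490175
H = 0.339406 + 0.417947 + 0.182409 + 0.471021 + 0.505158 + 0.490175 = 2.406116

H = 2.4061 bits/symbol


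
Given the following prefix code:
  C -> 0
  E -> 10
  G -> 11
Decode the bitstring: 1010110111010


Decoding step by step:
Bits 10 -> E
Bits 10 -> E
Bits 11 -> G
Bits 0 -> C
Bits 11 -> G
Bits 10 -> E
Bits 10 -> E


Decoded message: EEGCGEE


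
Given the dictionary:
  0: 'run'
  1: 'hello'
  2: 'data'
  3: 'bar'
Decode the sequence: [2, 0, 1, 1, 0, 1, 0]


Look up each index in the dictionary:
  2 -> 'data'
  0 -> 'run'
  1 -> 'hello'
  1 -> 'hello'
  0 -> 'run'
  1 -> 'hello'
  0 -> 'run'

Decoded: "data run hello hello run hello run"


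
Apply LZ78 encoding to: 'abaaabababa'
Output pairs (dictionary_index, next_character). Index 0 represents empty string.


LZ78 encoding steps:
Dictionary: {0: ''}
Step 1: w='' (idx 0), next='a' -> output (0, 'a'), add 'a' as idx 1
Step 2: w='' (idx 0), next='b' -> output (0, 'b'), add 'b' as idx 2
Step 3: w='a' (idx 1), next='a' -> output (1, 'a'), add 'aa' as idx 3
Step 4: w='a' (idx 1), next='b' -> output (1, 'b'), add 'ab' as idx 4
Step 5: w='ab' (idx 4), next='a' -> output (4, 'a'), add 'aba' as idx 5
Step 6: w='b' (idx 2), next='a' -> output (2, 'a'), add 'ba' as idx 6


Encoded: [(0, 'a'), (0, 'b'), (1, 'a'), (1, 'b'), (4, 'a'), (2, 'a')]


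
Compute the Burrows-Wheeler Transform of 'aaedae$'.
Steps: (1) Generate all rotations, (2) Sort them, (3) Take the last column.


Rotations (sorted):
  0: $aaedae -> last char: e
  1: aaedae$ -> last char: $
  2: ae$aaed -> last char: d
  3: aedae$a -> last char: a
  4: dae$aae -> last char: e
  5: e$aaeda -> last char: a
  6: edae$aa -> last char: a


BWT = e$daeaa


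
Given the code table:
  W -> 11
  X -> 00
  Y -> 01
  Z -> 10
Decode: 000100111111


Decoding:
00 -> X
01 -> Y
00 -> X
11 -> W
11 -> W
11 -> W


Result: XYXWWW


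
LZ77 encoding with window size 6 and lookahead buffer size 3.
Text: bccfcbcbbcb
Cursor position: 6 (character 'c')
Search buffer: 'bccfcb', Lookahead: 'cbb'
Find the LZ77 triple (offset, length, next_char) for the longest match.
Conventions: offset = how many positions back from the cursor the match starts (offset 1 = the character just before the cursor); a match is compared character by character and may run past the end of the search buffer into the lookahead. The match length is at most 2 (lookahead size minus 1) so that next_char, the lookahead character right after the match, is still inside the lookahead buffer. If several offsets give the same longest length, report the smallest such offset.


Try each offset into the search buffer:
  offset=1 (pos 5, char 'b'): match length 0
  offset=2 (pos 4, char 'c'): match length 2
  offset=3 (pos 3, char 'f'): match length 0
  offset=4 (pos 2, char 'c'): match length 1
  offset=5 (pos 1, char 'c'): match length 1
  offset=6 (pos 0, char 'b'): match length 0
Longest match has length 2 at offset 2.
next_char = character at position 6 + 2 = 8 -> 'b'

Best match: offset=2, length=2 (matching 'cb' starting at position 4)
LZ77 triple: (2, 2, 'b')


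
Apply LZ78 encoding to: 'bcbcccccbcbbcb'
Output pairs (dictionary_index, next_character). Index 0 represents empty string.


LZ78 encoding steps:
Dictionary: {0: ''}
Step 1: w='' (idx 0), next='b' -> output (0, 'b'), add 'b' as idx 1
Step 2: w='' (idx 0), next='c' -> output (0, 'c'), add 'c' as idx 2
Step 3: w='b' (idx 1), next='c' -> output (1, 'c'), add 'bc' as idx 3
Step 4: w='c' (idx 2), next='c' -> output (2, 'c'), add 'cc' as idx 4
Step 5: w='cc' (idx 4), next='b' -> output (4, 'b'), add 'ccb' as idx 5
Step 6: w='c' (idx 2), next='b' -> output (2, 'b'), add 'cb' as idx 6
Step 7: w='bc' (idx 3), next='b' -> output (3, 'b'), add 'bcb' as idx 7


Encoded: [(0, 'b'), (0, 'c'), (1, 'c'), (2, 'c'), (4, 'b'), (2, 'b'), (3, 'b')]


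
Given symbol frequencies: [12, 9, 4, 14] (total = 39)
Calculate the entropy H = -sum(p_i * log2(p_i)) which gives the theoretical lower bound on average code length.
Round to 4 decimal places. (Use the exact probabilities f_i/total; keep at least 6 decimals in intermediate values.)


Per-symbol terms -p_i * log2(p_i) with p_i = f_i/39:
  p = 12/39 = 0.307692: log2(p) = -1.700440, -p*log2(p) = 0.523212
  p = 9/39 = 0.230769: log2(p) = -2.115477, -p*log2(p) = 0.488187
  p = 4/39 = 0.102564: log2(p) = -3.285402, -p*log2(p) = 0.336964
  p = 14/39 = 0.358974: log2(p) = -1.478047, -p*log2(p) = 0.530581
H = 0.523212 + 0.488187 + 0.336964 + 0.530581 = 1.878944

H = 1.8789 bits/symbol


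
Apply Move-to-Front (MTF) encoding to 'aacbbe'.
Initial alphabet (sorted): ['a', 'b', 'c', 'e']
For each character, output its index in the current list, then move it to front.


MTF encoding:
'a': index 0 in ['a', 'b', 'c', 'e'] -> ['a', 'b', 'c', 'e']
'a': index 0 in ['a', 'b', 'c', 'e'] -> ['a', 'b', 'c', 'e']
'c': index 2 in ['a', 'b', 'c', 'e'] -> ['c', 'a', 'b', 'e']
'b': index 2 in ['c', 'a', 'b', 'e'] -> ['b', 'c', 'a', 'e']
'b': index 0 in ['b', 'c', 'a', 'e'] -> ['b', 'c', 'a', 'e']
'e': index 3 in ['b', 'c', 'a', 'e'] -> ['e', 'b', 'c', 'a']


Output: [0, 0, 2, 2, 0, 3]


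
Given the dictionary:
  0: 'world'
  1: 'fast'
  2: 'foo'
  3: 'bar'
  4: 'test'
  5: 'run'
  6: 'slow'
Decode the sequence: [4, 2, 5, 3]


Look up each index in the dictionary:
  4 -> 'test'
  2 -> 'foo'
  5 -> 'run'
  3 -> 'bar'

Decoded: "test foo run bar"


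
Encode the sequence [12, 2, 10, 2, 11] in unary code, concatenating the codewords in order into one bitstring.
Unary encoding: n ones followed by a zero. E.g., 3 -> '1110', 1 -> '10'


Encode each number as n ones followed by a terminating 0:
  12 -> 1111111111110 (13 bits)
  2 -> 110 (3 bits)
  10 -> 11111111110 (11 bits)
  2 -> 110 (3 bits)
  11 -> 111111111110 (12 bits)
Total length = 13 + 3 + 11 + 3 + 12 = 42 bits.

Unary([12, 2, 10, 2, 11]) = 111111111111011011111111110110111111111110 (42 bits)


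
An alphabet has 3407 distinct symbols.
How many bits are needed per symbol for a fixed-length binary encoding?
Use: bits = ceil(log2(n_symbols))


log2(3407) = 11.7343
Bracket: 2^11 = 2048 < 3407 <= 2^12 = 4096
So ceil(log2(3407)) = 12

bits = ceil(log2(3407)) = ceil(11.7343) = 12 bits


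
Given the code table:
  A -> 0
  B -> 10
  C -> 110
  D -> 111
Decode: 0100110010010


Decoding:
0 -> A
10 -> B
0 -> A
110 -> C
0 -> A
10 -> B
0 -> A
10 -> B


Result: ABACABAB


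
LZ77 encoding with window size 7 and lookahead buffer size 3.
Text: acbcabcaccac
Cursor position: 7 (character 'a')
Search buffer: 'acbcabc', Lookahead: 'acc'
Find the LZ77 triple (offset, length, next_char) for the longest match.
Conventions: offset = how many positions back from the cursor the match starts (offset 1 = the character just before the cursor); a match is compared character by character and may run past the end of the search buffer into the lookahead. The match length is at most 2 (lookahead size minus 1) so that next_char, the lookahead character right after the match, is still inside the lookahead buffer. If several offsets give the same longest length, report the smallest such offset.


Try each offset into the search buffer:
  offset=1 (pos 6, char 'c'): match length 0
  offset=2 (pos 5, char 'b'): match length 0
  offset=3 (pos 4, char 'a'): match length 1
  offset=4 (pos 3, char 'c'): match length 0
  offset=5 (pos 2, char 'b'): match length 0
  offset=6 (pos 1, char 'c'): match length 0
  offset=7 (pos 0, char 'a'): match length 2
Longest match has length 2 at offset 7.
next_char = character at position 7 + 2 = 9 -> 'c'

Best match: offset=7, length=2 (matching 'ac' starting at position 0)
LZ77 triple: (7, 2, 'c')


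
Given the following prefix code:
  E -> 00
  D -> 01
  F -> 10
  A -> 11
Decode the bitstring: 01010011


Decoding step by step:
Bits 01 -> D
Bits 01 -> D
Bits 00 -> E
Bits 11 -> A


Decoded message: DDEA


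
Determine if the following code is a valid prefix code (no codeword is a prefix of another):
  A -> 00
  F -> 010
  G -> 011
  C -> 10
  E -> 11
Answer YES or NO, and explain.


Checking each pair (does one codeword prefix another?):
  A='00' vs F='010': no prefix
  A='00' vs G='011': no prefix
  A='00' vs C='10': no prefix
  A='00' vs E='11': no prefix
  F='010' vs A='00': no prefix
  F='010' vs G='011': no prefix
  F='010' vs C='10': no prefix
  F='010' vs E='11': no prefix
  G='011' vs A='00': no prefix
  G='011' vs F='010': no prefix
  G='011' vs C='10': no prefix
  G='011' vs E='11': no prefix
  C='10' vs A='00': no prefix
  C='10' vs F='010': no prefix
  C='10' vs G='011': no prefix
  C='10' vs E='11': no prefix
  E='11' vs A='00': no prefix
  E='11' vs F='010': no prefix
  E='11' vs G='011': no prefix
  E='11' vs C='10': no prefix
No violation found over all pairs.

YES -- this is a valid prefix code. No codeword is a prefix of any other codeword.


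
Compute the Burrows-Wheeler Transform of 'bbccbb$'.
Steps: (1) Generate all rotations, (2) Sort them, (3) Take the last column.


Rotations (sorted):
  0: $bbccbb -> last char: b
  1: b$bbccb -> last char: b
  2: bb$bbcc -> last char: c
  3: bbccbb$ -> last char: $
  4: bccbb$b -> last char: b
  5: cbb$bbc -> last char: c
  6: ccbb$bb -> last char: b


BWT = bbc$bcb


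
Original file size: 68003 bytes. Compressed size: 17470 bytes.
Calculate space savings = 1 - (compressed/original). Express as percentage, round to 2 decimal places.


ratio = compressed/original = 17470/68003 = 0.2569
savings = 1 - ratio = 1 - 0.2569 = 0.7431
as a percentage: 0.7431 * 100 = 74.31%

Space savings = 1 - 17470/68003 = 74.31%


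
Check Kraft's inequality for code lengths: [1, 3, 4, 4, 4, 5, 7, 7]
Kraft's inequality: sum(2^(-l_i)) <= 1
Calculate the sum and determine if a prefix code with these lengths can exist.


Sum = 2^(-1) + 2^(-3) + 2^(-4) + 2^(-4) + 2^(-4) + 2^(-5) + 2^(-7) + 2^(-7)
    = 0.5 + 0.125 + 0.0625 + 0.0625 + 0.0625 + 0.03125 + 0.0078125 + 0.0078125
    = 110/128 = 0.859375
Since 0.859375 <= 1, Kraft's inequality IS satisfied.
A prefix code with these lengths CAN exist.

Kraft sum = 0.859375. Satisfied.


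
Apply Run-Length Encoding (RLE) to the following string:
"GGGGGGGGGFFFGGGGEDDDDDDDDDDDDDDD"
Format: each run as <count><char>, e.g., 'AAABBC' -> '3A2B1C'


Scanning runs left to right:
  i=0: run of 'G' x 9 -> '9G'
  i=9: run of 'F' x 3 -> '3F'
  i=12: run of 'G' x 4 -> '4G'
  i=16: run of 'E' x 1 -> '1E'
  i=17: run of 'D' x 15 -> '15D'

RLE = 9G3F4G1E15D


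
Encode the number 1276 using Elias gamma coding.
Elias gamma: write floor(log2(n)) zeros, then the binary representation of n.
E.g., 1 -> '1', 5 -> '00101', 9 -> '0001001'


num_bits = floor(log2(1276)) + 1 = 11
leading_zeros = num_bits - 1 = 10
binary(1276) = 10011111100

Elias gamma(1276) = '0000000000' + '10011111100' = 000000000010011111100 (21 bits)


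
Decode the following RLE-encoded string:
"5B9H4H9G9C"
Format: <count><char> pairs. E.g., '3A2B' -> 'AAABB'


Expanding each <count><char> pair:
  5B -> 'BBBBB'
  9H -> 'HHHHHHHHH'
  4H -> 'HHHH'
  9G -> 'GGGGGGGGG'
  9C -> 'CCCCCCCCC'

Decoded = BBBBBHHHHHHHHHHHHHGGGGGGGGGCCCCCCCCC


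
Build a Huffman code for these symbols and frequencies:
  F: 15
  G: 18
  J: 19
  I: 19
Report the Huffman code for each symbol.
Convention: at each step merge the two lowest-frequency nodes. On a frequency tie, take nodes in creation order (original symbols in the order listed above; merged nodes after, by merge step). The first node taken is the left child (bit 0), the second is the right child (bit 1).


Huffman tree construction:
Step 1: Merge F(15) + G(18) = 33
Step 2: Merge J(19) + I(19) = 38
Step 3: Merge (F+G)(33) + (J+I)(38) = 71
Read each symbol's code off the tree from the root (left child = 0, right child = 1).

Codes:
  F: 00 (length 2)
  G: 01 (length 2)
  J: 10 (length 2)
  I: 11 (length 2)
Average code length: 142/71 = 2.0000 bits/symbol


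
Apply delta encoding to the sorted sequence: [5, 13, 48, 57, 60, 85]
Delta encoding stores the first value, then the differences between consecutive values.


First value: 5
Deltas:
  13 - 5 = 8
  48 - 13 = 35
  57 - 48 = 9
  60 - 57 = 3
  85 - 60 = 25


Delta encoded: [5, 8, 35, 9, 3, 25]


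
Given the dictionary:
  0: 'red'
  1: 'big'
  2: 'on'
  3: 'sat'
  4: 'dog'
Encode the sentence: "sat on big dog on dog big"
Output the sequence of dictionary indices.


Look up each word in the dictionary:
  'sat' -> 3
  'on' -> 2
  'big' -> 1
  'dog' -> 4
  'on' -> 2
  'dog' -> 4
  'big' -> 1

Encoded: [3, 2, 1, 4, 2, 4, 1]


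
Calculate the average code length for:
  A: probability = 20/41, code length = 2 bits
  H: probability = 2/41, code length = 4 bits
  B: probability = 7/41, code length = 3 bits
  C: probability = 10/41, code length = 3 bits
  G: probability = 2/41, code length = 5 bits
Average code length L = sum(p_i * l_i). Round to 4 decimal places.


Weighted contributions p_i * l_i:
  A: (20/41) * 2 = 40/41
  H: (2/41) * 4 = 8/41
  B: (7/41) * 3 = 21/41
  C: (10/41) * 3 = 30/41
  G: (2/41) * 5 = 10/41
Sum = (40 + 8 + 21 + 30 + 10)/41 = 109/41

L = 109/41 = 2.6585 bits/symbol


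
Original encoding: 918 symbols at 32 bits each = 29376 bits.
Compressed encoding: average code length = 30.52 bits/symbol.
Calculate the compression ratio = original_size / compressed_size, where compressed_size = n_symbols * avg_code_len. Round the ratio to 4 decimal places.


original_size = n_symbols * orig_bits = 918 * 32 = 29376 bits
compressed_size = n_symbols * avg_code_len = 918 * 30.52 = 28017.36 bits
ratio = original_size / compressed_size = 29376 / 28017.36 = 1.0485

Compression ratio = 1.0485


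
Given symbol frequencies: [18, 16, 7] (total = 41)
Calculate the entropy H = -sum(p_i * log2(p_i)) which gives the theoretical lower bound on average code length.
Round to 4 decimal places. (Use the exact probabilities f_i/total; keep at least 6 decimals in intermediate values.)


Per-symbol terms -p_i * log2(p_i) with p_i = f_i/41:
  p = 18/41 = 0.439024: log2(p) = -1.187627, -p*log2(p) = 0.521397
  p = 16/41 = 0.390244: log2(p) = -1.357552, -p*log2(p) = 0.529776
  p = 7/41 = 0.170732: log2(p) = -2.550197, -p*log2(p) = 0.435400
H = 0.521397 + 0.529776 + 0.435400 = 1.486573

H = 1.4866 bits/symbol


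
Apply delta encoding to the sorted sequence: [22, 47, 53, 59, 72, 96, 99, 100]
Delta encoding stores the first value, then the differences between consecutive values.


First value: 22
Deltas:
  47 - 22 = 25
  53 - 47 = 6
  59 - 53 = 6
  72 - 59 = 13
  96 - 72 = 24
  99 - 96 = 3
  100 - 99 = 1


Delta encoded: [22, 25, 6, 6, 13, 24, 3, 1]


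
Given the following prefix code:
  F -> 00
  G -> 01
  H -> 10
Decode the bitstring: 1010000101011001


Decoding step by step:
Bits 10 -> H
Bits 10 -> H
Bits 00 -> F
Bits 01 -> G
Bits 01 -> G
Bits 01 -> G
Bits 10 -> H
Bits 01 -> G


Decoded message: HHFGGGHG


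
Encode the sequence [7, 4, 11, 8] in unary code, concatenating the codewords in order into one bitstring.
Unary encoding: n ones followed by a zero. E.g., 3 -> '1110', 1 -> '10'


Encode each number as n ones followed by a terminating 0:
  7 -> 11111110 (8 bits)
  4 -> 11110 (5 bits)
  11 -> 111111111110 (12 bits)
  8 -> 111111110 (9 bits)
Total length = 8 + 5 + 12 + 9 = 34 bits.

Unary([7, 4, 11, 8]) = 1111111011110111111111110111111110 (34 bits)


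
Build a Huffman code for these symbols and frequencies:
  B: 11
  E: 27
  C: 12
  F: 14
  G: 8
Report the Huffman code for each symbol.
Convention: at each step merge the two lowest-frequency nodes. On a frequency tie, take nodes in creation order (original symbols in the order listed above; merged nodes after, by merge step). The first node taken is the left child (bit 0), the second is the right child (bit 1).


Huffman tree construction:
Step 1: Merge G(8) + B(11) = 19
Step 2: Merge C(12) + F(14) = 26
Step 3: Merge (G+B)(19) + (C+F)(26) = 45
Step 4: Merge E(27) + ((G+B)+(C+F))(45) = 72
Read each symbol's code off the tree from the root (left child = 0, right child = 1).

Codes:
  B: 101 (length 3)
  E: 0 (length 1)
  C: 110 (length 3)
  F: 111 (length 3)
  G: 100 (length 3)
Average code length: 162/72 = 2.2500 bits/symbol


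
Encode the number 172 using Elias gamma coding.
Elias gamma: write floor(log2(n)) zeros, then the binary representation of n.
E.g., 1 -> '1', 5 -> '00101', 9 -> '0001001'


num_bits = floor(log2(172)) + 1 = 8
leading_zeros = num_bits - 1 = 7
binary(172) = 10101100

Elias gamma(172) = '0000000' + '10101100' = 000000010101100 (15 bits)


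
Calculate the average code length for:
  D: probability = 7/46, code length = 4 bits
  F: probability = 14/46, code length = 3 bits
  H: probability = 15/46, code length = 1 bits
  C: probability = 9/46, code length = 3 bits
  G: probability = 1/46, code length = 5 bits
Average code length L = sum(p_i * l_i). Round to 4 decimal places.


Weighted contributions p_i * l_i:
  D: (7/46) * 4 = 28/46
  F: (14/46) * 3 = 42/46
  H: (15/46) * 1 = 15/46
  C: (9/46) * 3 = 27/46
  G: (1/46) * 5 = 5/46
Sum = (28 + 42 + 15 + 27 + 5)/46 = 117/46

L = 117/46 = 2.5435 bits/symbol


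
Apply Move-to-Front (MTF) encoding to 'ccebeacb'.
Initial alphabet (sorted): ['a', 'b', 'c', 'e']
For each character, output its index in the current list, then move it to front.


MTF encoding:
'c': index 2 in ['a', 'b', 'c', 'e'] -> ['c', 'a', 'b', 'e']
'c': index 0 in ['c', 'a', 'b', 'e'] -> ['c', 'a', 'b', 'e']
'e': index 3 in ['c', 'a', 'b', 'e'] -> ['e', 'c', 'a', 'b']
'b': index 3 in ['e', 'c', 'a', 'b'] -> ['b', 'e', 'c', 'a']
'e': index 1 in ['b', 'e', 'c', 'a'] -> ['e', 'b', 'c', 'a']
'a': index 3 in ['e', 'b', 'c', 'a'] -> ['a', 'e', 'b', 'c']
'c': index 3 in ['a', 'e', 'b', 'c'] -> ['c', 'a', 'e', 'b']
'b': index 3 in ['c', 'a', 'e', 'b'] -> ['b', 'c', 'a', 'e']


Output: [2, 0, 3, 3, 1, 3, 3, 3]


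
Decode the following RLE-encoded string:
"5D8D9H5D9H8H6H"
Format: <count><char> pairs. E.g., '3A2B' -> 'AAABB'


Expanding each <count><char> pair:
  5D -> 'DDDDD'
  8D -> 'DDDDDDDD'
  9H -> 'HHHHHHHHH'
  5D -> 'DDDDD'
  9H -> 'HHHHHHHHH'
  8H -> 'HHHHHHHH'
  6H -> 'HHHHHH'

Decoded = DDDDDDDDDDDDDHHHHHHHHHDDDDDHHHHHHHHHHHHHHHHHHHHHHH


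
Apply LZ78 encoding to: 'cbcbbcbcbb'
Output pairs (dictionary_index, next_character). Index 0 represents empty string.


LZ78 encoding steps:
Dictionary: {0: ''}
Step 1: w='' (idx 0), next='c' -> output (0, 'c'), add 'c' as idx 1
Step 2: w='' (idx 0), next='b' -> output (0, 'b'), add 'b' as idx 2
Step 3: w='c' (idx 1), next='b' -> output (1, 'b'), add 'cb' as idx 3
Step 4: w='b' (idx 2), next='c' -> output (2, 'c'), add 'bc' as idx 4
Step 5: w='bc' (idx 4), next='b' -> output (4, 'b'), add 'bcb' as idx 5
Step 6: w='b' (idx 2), end of input -> output (2, '')


Encoded: [(0, 'c'), (0, 'b'), (1, 'b'), (2, 'c'), (4, 'b'), (2, '')]


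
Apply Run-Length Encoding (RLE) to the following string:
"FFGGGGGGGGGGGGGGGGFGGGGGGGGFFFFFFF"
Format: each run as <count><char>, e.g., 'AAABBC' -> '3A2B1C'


Scanning runs left to right:
  i=0: run of 'F' x 2 -> '2F'
  i=2: run of 'G' x 16 -> '16G'
  i=18: run of 'F' x 1 -> '1F'
  i=19: run of 'G' x 8 -> '8G'
  i=27: run of 'F' x 7 -> '7F'

RLE = 2F16G1F8G7F


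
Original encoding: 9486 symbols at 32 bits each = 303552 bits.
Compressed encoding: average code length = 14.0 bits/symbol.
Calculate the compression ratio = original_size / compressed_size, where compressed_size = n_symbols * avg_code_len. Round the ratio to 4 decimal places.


original_size = n_symbols * orig_bits = 9486 * 32 = 303552 bits
compressed_size = n_symbols * avg_code_len = 9486 * 14.0 = 132804.0 bits
ratio = original_size / compressed_size = 303552 / 132804.0 = 2.2857

Compression ratio = 2.2857


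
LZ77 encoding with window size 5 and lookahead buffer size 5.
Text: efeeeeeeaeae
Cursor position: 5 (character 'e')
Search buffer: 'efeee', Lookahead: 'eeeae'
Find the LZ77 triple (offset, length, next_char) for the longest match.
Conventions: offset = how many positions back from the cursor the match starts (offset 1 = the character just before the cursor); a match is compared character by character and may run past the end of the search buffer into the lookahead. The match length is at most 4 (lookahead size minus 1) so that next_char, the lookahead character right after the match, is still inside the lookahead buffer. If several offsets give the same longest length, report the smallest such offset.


Try each offset into the search buffer:
  offset=1 (pos 4, char 'e'): match length 3
  offset=2 (pos 3, char 'e'): match length 3
  offset=3 (pos 2, char 'e'): match length 3
  offset=4 (pos 1, char 'f'): match length 0
  offset=5 (pos 0, char 'e'): match length 1
Longest match has length 3, found at offsets 1, 2, 3; take the smallest, offset 1.
next_char = character at position 5 + 3 = 8 -> 'a'

Best match: offset=1, length=3 (matching 'eee' starting at position 4)
LZ77 triple: (1, 3, 'a')


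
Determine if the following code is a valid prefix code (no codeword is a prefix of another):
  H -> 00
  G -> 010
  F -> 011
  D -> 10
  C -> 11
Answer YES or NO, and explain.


Checking each pair (does one codeword prefix another?):
  H='00' vs G='010': no prefix
  H='00' vs F='011': no prefix
  H='00' vs D='10': no prefix
  H='00' vs C='11': no prefix
  G='010' vs H='00': no prefix
  G='010' vs F='011': no prefix
  G='010' vs D='10': no prefix
  G='010' vs C='11': no prefix
  F='011' vs H='00': no prefix
  F='011' vs G='010': no prefix
  F='011' vs D='10': no prefix
  F='011' vs C='11': no prefix
  D='10' vs H='00': no prefix
  D='10' vs G='010': no prefix
  D='10' vs F='011': no prefix
  D='10' vs C='11': no prefix
  C='11' vs H='00': no prefix
  C='11' vs G='010': no prefix
  C='11' vs F='011': no prefix
  C='11' vs D='10': no prefix
No violation found over all pairs.

YES -- this is a valid prefix code. No codeword is a prefix of any other codeword.


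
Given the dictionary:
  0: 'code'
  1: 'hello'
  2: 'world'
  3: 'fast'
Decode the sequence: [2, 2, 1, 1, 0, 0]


Look up each index in the dictionary:
  2 -> 'world'
  2 -> 'world'
  1 -> 'hello'
  1 -> 'hello'
  0 -> 'code'
  0 -> 'code'

Decoded: "world world hello hello code code"


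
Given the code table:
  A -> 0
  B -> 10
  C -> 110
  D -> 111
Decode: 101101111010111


Decoding:
10 -> B
110 -> C
111 -> D
10 -> B
10 -> B
111 -> D


Result: BCDBBD


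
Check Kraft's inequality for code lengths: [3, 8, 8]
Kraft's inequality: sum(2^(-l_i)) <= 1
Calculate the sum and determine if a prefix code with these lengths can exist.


Sum = 2^(-3) + 2^(-8) + 2^(-8)
    = 0.125 + 0.00390625 + 0.00390625
    = 34/256 = 0.1328125
Since 0.1328125 <= 1, Kraft's inequality IS satisfied.
A prefix code with these lengths CAN exist.

Kraft sum = 0.1328125. Satisfied.


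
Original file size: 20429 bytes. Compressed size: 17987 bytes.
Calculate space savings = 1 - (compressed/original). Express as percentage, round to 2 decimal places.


ratio = compressed/original = 17987/20429 = 0.880464
savings = 1 - ratio = 1 - 0.880464 = 0.119536
as a percentage: 0.119536 * 100 = 11.95%

Space savings = 1 - 17987/20429 = 11.95%


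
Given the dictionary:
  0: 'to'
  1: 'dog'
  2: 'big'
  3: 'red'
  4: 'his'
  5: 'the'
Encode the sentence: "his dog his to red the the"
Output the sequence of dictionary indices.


Look up each word in the dictionary:
  'his' -> 4
  'dog' -> 1
  'his' -> 4
  'to' -> 0
  'red' -> 3
  'the' -> 5
  'the' -> 5

Encoded: [4, 1, 4, 0, 3, 5, 5]


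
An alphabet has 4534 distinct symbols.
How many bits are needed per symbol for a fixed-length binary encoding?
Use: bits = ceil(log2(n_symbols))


log2(4534) = 12.1466
Bracket: 2^12 = 4096 < 4534 <= 2^13 = 8192
So ceil(log2(4534)) = 13

bits = ceil(log2(4534)) = ceil(12.1466) = 13 bits


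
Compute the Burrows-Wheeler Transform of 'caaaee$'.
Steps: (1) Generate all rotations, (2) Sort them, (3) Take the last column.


Rotations (sorted):
  0: $caaaee -> last char: e
  1: aaaee$c -> last char: c
  2: aaee$ca -> last char: a
  3: aee$caa -> last char: a
  4: caaaee$ -> last char: $
  5: e$caaae -> last char: e
  6: ee$caaa -> last char: a


BWT = ecaa$ea


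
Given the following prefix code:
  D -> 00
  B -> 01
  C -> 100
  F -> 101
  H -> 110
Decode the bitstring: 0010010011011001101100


Decoding step by step:
Bits 00 -> D
Bits 100 -> C
Bits 100 -> C
Bits 110 -> H
Bits 110 -> H
Bits 01 -> B
Bits 101 -> F
Bits 100 -> C


Decoded message: DCCHHBFC


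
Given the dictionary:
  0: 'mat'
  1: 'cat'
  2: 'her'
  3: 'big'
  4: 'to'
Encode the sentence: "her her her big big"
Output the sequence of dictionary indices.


Look up each word in the dictionary:
  'her' -> 2
  'her' -> 2
  'her' -> 2
  'big' -> 3
  'big' -> 3

Encoded: [2, 2, 2, 3, 3]


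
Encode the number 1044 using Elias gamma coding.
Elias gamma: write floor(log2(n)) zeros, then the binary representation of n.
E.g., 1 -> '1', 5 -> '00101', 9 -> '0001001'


num_bits = floor(log2(1044)) + 1 = 11
leading_zeros = num_bits - 1 = 10
binary(1044) = 10000010100

Elias gamma(1044) = '0000000000' + '10000010100' = 000000000010000010100 (21 bits)


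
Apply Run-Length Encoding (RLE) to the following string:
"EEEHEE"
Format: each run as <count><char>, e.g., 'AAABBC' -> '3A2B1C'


Scanning runs left to right:
  i=0: run of 'E' x 3 -> '3E'
  i=3: run of 'H' x 1 -> '1H'
  i=4: run of 'E' x 2 -> '2E'

RLE = 3E1H2E


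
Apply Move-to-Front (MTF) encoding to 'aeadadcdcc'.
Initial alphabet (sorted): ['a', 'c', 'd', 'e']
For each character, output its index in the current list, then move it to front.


MTF encoding:
'a': index 0 in ['a', 'c', 'd', 'e'] -> ['a', 'c', 'd', 'e']
'e': index 3 in ['a', 'c', 'd', 'e'] -> ['e', 'a', 'c', 'd']
'a': index 1 in ['e', 'a', 'c', 'd'] -> ['a', 'e', 'c', 'd']
'd': index 3 in ['a', 'e', 'c', 'd'] -> ['d', 'a', 'e', 'c']
'a': index 1 in ['d', 'a', 'e', 'c'] -> ['a', 'd', 'e', 'c']
'd': index 1 in ['a', 'd', 'e', 'c'] -> ['d', 'a', 'e', 'c']
'c': index 3 in ['d', 'a', 'e', 'c'] -> ['c', 'd', 'a', 'e']
'd': index 1 in ['c', 'd', 'a', 'e'] -> ['d', 'c', 'a', 'e']
'c': index 1 in ['d', 'c', 'a', 'e'] -> ['c', 'd', 'a', 'e']
'c': index 0 in ['c', 'd', 'a', 'e'] -> ['c', 'd', 'a', 'e']


Output: [0, 3, 1, 3, 1, 1, 3, 1, 1, 0]


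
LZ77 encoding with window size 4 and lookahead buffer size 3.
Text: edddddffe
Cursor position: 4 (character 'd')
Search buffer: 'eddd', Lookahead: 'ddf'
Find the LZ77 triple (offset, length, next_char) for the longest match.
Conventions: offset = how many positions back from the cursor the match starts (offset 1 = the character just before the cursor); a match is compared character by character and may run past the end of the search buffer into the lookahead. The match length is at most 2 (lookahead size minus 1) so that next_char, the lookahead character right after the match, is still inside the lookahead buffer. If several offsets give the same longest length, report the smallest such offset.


Try each offset into the search buffer:
  offset=1 (pos 3, char 'd'): match length 2
  offset=2 (pos 2, char 'd'): match length 2
  offset=3 (pos 1, char 'd'): match length 2
  offset=4 (pos 0, char 'e'): match length 0
Longest match has length 2, found at offsets 1, 2, 3; take the smallest, offset 1.
next_char = character at position 4 + 2 = 6 -> 'f'

Best match: offset=1, length=2 (matching 'dd' starting at position 3)
LZ77 triple: (1, 2, 'f')


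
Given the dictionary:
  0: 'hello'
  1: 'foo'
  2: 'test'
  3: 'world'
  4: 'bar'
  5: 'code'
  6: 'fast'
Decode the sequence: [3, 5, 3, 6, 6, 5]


Look up each index in the dictionary:
  3 -> 'world'
  5 -> 'code'
  3 -> 'world'
  6 -> 'fast'
  6 -> 'fast'
  5 -> 'code'

Decoded: "world code world fast fast code"


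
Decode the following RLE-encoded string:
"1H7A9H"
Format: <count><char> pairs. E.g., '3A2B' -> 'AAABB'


Expanding each <count><char> pair:
  1H -> 'H'
  7A -> 'AAAAAAA'
  9H -> 'HHHHHHHHH'

Decoded = HAAAAAAAHHHHHHHHH


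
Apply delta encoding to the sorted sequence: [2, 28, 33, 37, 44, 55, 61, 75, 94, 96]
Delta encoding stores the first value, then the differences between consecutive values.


First value: 2
Deltas:
  28 - 2 = 26
  33 - 28 = 5
  37 - 33 = 4
  44 - 37 = 7
  55 - 44 = 11
  61 - 55 = 6
  75 - 61 = 14
  94 - 75 = 19
  96 - 94 = 2


Delta encoded: [2, 26, 5, 4, 7, 11, 6, 14, 19, 2]


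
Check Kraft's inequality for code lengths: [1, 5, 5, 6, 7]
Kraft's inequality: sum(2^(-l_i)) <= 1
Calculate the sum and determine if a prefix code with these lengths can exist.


Sum = 2^(-1) + 2^(-5) + 2^(-5) + 2^(-6) + 2^(-7)
    = 0.5 + 0.03125 + 0.03125 + 0.015625 + 0.0078125
    = 75/128 = 0.5859375
Since 0.5859375 <= 1, Kraft's inequality IS satisfied.
A prefix code with these lengths CAN exist.

Kraft sum = 0.5859375. Satisfied.


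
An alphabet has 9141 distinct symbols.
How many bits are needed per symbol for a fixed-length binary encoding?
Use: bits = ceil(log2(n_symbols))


log2(9141) = 13.1581
Bracket: 2^13 = 8192 < 9141 <= 2^14 = 16384
So ceil(log2(9141)) = 14

bits = ceil(log2(9141)) = ceil(13.1581) = 14 bits


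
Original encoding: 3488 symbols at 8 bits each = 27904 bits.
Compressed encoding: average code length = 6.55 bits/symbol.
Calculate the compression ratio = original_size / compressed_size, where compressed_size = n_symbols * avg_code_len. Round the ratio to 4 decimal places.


original_size = n_symbols * orig_bits = 3488 * 8 = 27904 bits
compressed_size = n_symbols * avg_code_len = 3488 * 6.55 = 22846.4 bits
ratio = original_size / compressed_size = 27904 / 22846.4 = 1.2214

Compression ratio = 1.2214


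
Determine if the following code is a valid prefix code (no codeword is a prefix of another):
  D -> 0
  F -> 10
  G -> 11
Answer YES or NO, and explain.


Checking each pair (does one codeword prefix another?):
  D='0' vs F='10': no prefix
  D='0' vs G='11': no prefix
  F='10' vs D='0': no prefix
  F='10' vs G='11': no prefix
  G='11' vs D='0': no prefix
  G='11' vs F='10': no prefix
No violation found over all pairs.

YES -- this is a valid prefix code. No codeword is a prefix of any other codeword.


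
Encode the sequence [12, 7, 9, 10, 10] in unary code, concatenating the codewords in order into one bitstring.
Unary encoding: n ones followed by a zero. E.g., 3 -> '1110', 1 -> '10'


Encode each number as n ones followed by a terminating 0:
  12 -> 1111111111110 (13 bits)
  7 -> 11111110 (8 bits)
  9 -> 1111111110 (10 bits)
  10 -> 11111111110 (11 bits)
  10 -> 11111111110 (11 bits)
Total length = 13 + 8 + 10 + 11 + 11 = 53 bits.

Unary([12, 7, 9, 10, 10]) = 11111111111101111111011111111101111111111011111111110 (53 bits)


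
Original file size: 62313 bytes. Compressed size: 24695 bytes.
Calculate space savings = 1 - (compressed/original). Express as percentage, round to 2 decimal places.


ratio = compressed/original = 24695/62313 = 0.396306
savings = 1 - ratio = 1 - 0.396306 = 0.603694
as a percentage: 0.603694 * 100 = 60.37%

Space savings = 1 - 24695/62313 = 60.37%


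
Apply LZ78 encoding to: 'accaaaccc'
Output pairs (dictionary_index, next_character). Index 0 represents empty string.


LZ78 encoding steps:
Dictionary: {0: ''}
Step 1: w='' (idx 0), next='a' -> output (0, 'a'), add 'a' as idx 1
Step 2: w='' (idx 0), next='c' -> output (0, 'c'), add 'c' as idx 2
Step 3: w='c' (idx 2), next='a' -> output (2, 'a'), add 'ca' as idx 3
Step 4: w='a' (idx 1), next='a' -> output (1, 'a'), add 'aa' as idx 4
Step 5: w='c' (idx 2), next='c' -> output (2, 'c'), add 'cc' as idx 5
Step 6: w='c' (idx 2), end of input -> output (2, '')


Encoded: [(0, 'a'), (0, 'c'), (2, 'a'), (1, 'a'), (2, 'c'), (2, '')]


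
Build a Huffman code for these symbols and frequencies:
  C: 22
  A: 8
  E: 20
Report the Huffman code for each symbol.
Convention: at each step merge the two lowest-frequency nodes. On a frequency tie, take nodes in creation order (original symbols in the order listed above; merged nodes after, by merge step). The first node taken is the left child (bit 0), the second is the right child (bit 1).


Huffman tree construction:
Step 1: Merge A(8) + E(20) = 28
Step 2: Merge C(22) + (A+E)(28) = 50
Read each symbol's code off the tree from the root (left child = 0, right child = 1).

Codes:
  C: 0 (length 1)
  A: 10 (length 2)
  E: 11 (length 2)
Average code length: 78/50 = 1.5600 bits/symbol


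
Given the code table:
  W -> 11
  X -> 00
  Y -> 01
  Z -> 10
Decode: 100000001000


Decoding:
10 -> Z
00 -> X
00 -> X
00 -> X
10 -> Z
00 -> X


Result: ZXXXZX


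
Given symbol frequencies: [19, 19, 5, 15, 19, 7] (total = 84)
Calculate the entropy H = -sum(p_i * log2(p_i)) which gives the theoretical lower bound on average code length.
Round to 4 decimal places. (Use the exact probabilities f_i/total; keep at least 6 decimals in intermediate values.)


Per-symbol terms -p_i * log2(p_i) with p_i = f_i/84:
  p = 19/84 = 0.226190: log2(p) = -2.144390, -p*log2(p) = 0.485041
  p = 19/84 = 0.226190: log2(p) = -2.144390, -p*log2(p) = 0.485041
  p = 5/84 = 0.059524: log2(p) = -4.070389, -p*log2(p) = 0.242285
  p = 15/84 = 0.178571: log2(p) = -2.485427, -p*log2(p) = 0.443826
  p = 19/84 = 0.226190: log2(p) = -2.144390, -p*log2(p) = 0.485041
  p = 7/84 = 0.083333: log2(p) = -3.584963, -p*log2(p) = 0.298747
H = 0.485041 + 0.485041 + 0.242285 + 0.443826 + 0.485041 + 0.298747 = 2.439981

H = 2.44 bits/symbol


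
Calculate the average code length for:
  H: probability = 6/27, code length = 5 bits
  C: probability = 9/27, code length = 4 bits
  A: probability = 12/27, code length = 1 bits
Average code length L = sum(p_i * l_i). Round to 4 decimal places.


Weighted contributions p_i * l_i:
  H: (6/27) * 5 = 30/27
  C: (9/27) * 4 = 36/27
  A: (12/27) * 1 = 12/27
Sum = (30 + 36 + 12)/27 = 78/27

L = 78/27 = 2.8889 bits/symbol


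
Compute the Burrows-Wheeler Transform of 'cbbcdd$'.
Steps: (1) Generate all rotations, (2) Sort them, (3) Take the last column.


Rotations (sorted):
  0: $cbbcdd -> last char: d
  1: bbcdd$c -> last char: c
  2: bcdd$cb -> last char: b
  3: cbbcdd$ -> last char: $
  4: cdd$cbb -> last char: b
  5: d$cbbcd -> last char: d
  6: dd$cbbc -> last char: c


BWT = dcb$bdc


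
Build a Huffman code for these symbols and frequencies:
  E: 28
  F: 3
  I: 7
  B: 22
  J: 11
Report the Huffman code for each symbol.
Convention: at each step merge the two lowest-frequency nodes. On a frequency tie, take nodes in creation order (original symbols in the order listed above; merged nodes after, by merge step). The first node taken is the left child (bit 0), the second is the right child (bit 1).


Huffman tree construction:
Step 1: Merge F(3) + I(7) = 10
Step 2: Merge (F+I)(10) + J(11) = 21
Step 3: Merge ((F+I)+J)(21) + B(22) = 43
Step 4: Merge E(28) + (((F+I)+J)+B)(43) = 71
Read each symbol's code off the tree from the root (left child = 0, right child = 1).

Codes:
  E: 0 (length 1)
  F: 1000 (length 4)
  I: 1001 (length 4)
  B: 11 (length 2)
  J: 101 (length 3)
Average code length: 145/71 = 2.0423 bits/symbol


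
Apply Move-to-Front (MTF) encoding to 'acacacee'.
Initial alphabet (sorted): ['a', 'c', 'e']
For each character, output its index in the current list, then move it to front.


MTF encoding:
'a': index 0 in ['a', 'c', 'e'] -> ['a', 'c', 'e']
'c': index 1 in ['a', 'c', 'e'] -> ['c', 'a', 'e']
'a': index 1 in ['c', 'a', 'e'] -> ['a', 'c', 'e']
'c': index 1 in ['a', 'c', 'e'] -> ['c', 'a', 'e']
'a': index 1 in ['c', 'a', 'e'] -> ['a', 'c', 'e']
'c': index 1 in ['a', 'c', 'e'] -> ['c', 'a', 'e']
'e': index 2 in ['c', 'a', 'e'] -> ['e', 'c', 'a']
'e': index 0 in ['e', 'c', 'a'] -> ['e', 'c', 'a']


Output: [0, 1, 1, 1, 1, 1, 2, 0]


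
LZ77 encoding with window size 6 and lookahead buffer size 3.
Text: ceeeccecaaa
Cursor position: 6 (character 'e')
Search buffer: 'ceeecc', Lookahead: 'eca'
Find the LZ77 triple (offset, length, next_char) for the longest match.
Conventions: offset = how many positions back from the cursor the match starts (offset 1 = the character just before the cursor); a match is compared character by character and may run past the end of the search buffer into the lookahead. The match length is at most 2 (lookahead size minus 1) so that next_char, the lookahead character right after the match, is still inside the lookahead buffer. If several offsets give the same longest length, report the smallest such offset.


Try each offset into the search buffer:
  offset=1 (pos 5, char 'c'): match length 0
  offset=2 (pos 4, char 'c'): match length 0
  offset=3 (pos 3, char 'e'): match length 2
  offset=4 (pos 2, char 'e'): match length 1
  offset=5 (pos 1, char 'e'): match length 1
  offset=6 (pos 0, char 'c'): match length 0
Longest match has length 2 at offset 3.
next_char = character at position 6 + 2 = 8 -> 'a'

Best match: offset=3, length=2 (matching 'ec' starting at position 3)
LZ77 triple: (3, 2, 'a')
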